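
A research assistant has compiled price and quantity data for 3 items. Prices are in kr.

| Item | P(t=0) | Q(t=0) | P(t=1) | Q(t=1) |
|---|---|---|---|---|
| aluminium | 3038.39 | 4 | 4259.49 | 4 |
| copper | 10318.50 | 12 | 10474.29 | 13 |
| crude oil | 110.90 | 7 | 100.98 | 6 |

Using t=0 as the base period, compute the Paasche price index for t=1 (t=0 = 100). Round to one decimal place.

Paasche price index uses current-period quantities as weights.
ΣP(t=1)·Q(t=1) = 4259.49×4 + 10474.29×13 + 100.98×6 = 17037.96 + 136165.77 + 605.88 = 153809.61
ΣP(t=0)·Q(t=1) = 3038.39×4 + 10318.50×13 + 110.90×6 = 12153.56 + 134140.5 + 665.4 = 146959.46
Index = 153809.61 / 146959.46 × 100 = 104.6613

104.7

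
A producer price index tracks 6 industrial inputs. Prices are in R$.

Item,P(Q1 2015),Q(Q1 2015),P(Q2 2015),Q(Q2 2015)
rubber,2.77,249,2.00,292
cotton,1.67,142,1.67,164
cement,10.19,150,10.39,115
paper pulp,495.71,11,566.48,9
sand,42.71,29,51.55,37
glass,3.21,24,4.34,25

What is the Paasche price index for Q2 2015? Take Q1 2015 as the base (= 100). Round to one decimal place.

Paasche price index uses current-period quantities as weights.
ΣP(Q2 2015)·Q(Q2 2015) = 2.00×292 + 1.67×164 + 10.39×115 + 566.48×9 + 51.55×37 + 4.34×25 = 584 + 273.88 + 1194.85 + 5098.32 + 1907.35 + 108.5 = 9166.9
ΣP(Q1 2015)·Q(Q2 2015) = 2.77×292 + 1.67×164 + 10.19×115 + 495.71×9 + 42.71×37 + 3.21×25 = 808.84 + 273.88 + 1171.85 + 4461.39 + 1580.27 + 80.25 = 8376.48
Index = 9166.9 / 8376.48 × 100 = 109.4362

109.4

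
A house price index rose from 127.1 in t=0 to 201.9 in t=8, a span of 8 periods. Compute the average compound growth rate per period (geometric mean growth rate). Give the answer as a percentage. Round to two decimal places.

5.96%

Growth factor = (201.9/127.1)^(1/8) = (1.588513)^(1/8) = 1.059556
Growth rate = 1.059556 − 1 = 0.059556 = 5.9556%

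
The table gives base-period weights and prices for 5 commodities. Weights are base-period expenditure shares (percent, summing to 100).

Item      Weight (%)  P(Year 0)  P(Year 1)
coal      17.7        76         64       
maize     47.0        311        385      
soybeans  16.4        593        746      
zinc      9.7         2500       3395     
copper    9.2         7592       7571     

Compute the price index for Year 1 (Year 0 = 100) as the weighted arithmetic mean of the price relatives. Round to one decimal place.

116.1

coal: 17.7 × (64/76) = 17.7 × 0.842105 = 14.9053
maize: 47.0 × (385/311) = 47.0 × 1.237942 = 58.1833
soybeans: 16.4 × (746/593) = 16.4 × 1.258010 = 20.6314
zinc: 9.7 × (3395/2500) = 9.7 × 1.358000 = 13.1726
copper: 9.2 × (7571/7592) = 9.2 × 0.997234 = 9.1746
Index = Σ wᵢ·(p₁ᵢ/p₀ᵢ) = 14.9053 + 58.1833 + 20.6314 + 13.1726 + 9.1746 = 116.0671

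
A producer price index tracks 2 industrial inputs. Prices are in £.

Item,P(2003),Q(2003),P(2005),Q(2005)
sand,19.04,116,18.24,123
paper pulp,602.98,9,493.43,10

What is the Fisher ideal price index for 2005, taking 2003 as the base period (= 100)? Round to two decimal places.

85.81

Laspeyres component (base-period weights):
ΣP(2005)Q(2003) = 18.24×116 + 493.43×9 = 2115.84 + 4440.87 = 6556.71
ΣP(2003)Q(2003) = 19.04×116 + 602.98×9 = 2208.64 + 5426.82 = 7635.46
L = 6556.71 / 7635.46 × 100 = 85.8718
Paasche component (current-period weights):
ΣP(2005)Q(2005) = 18.24×123 + 493.43×10 = 2243.52 + 4934.3 = 7177.82
ΣP(2003)Q(2005) = 19.04×123 + 602.98×10 = 2341.92 + 6029.8 = 8371.72
P = 7177.82 / 8371.72 × 100 = 85.7389
Fisher = √(L × P) = √(85.8718 × 85.7389) = 85.8053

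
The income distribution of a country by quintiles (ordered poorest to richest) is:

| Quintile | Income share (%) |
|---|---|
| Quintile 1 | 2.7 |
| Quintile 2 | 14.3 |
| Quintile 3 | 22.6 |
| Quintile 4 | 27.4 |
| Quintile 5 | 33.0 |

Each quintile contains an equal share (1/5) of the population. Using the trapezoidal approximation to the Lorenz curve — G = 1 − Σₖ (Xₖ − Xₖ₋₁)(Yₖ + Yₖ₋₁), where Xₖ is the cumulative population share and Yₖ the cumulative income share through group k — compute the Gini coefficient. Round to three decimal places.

Cumulative income shares Yₖ: 0.0270, 0.1700, 0.3960, 0.6700, 1.0000
Σ (Xₖ−Xₖ₋₁)(Yₖ+Yₖ₋₁) = (1/5)(0.0270+0.0000) + (1/5)(0.1700+0.0270) + (1/5)(0.3960+0.1700) + (1/5)(0.6700+0.3960) + (1/5)(1.0000+0.6700)
  = 0.0054 + 0.0394 + 0.1132 + 0.2132 + 0.3340 = 0.7052
G = 1 − 0.7052 = 0.2948

0.295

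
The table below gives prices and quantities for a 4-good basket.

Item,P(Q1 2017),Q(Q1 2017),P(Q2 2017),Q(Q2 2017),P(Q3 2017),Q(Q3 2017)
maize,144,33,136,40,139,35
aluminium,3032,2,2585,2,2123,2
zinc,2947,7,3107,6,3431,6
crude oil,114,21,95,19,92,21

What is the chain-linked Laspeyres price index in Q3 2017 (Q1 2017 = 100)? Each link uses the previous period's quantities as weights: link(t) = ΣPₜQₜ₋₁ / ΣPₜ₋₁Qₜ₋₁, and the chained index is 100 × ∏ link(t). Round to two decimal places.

102.15

Link Q1 2017→Q2 2017:
ΣP(Q2 2017)Q(Q1 2017) = 136×33 + 2585×2 + 3107×7 + 95×21 = 4488 + 5170 + 21749 + 1995 = 33402
ΣP(Q1 2017)Q(Q1 2017) = 144×33 + 3032×2 + 2947×7 + 114×21 = 4752 + 6064 + 20629 + 2394 = 33839
link = 33402/33839 = 0.987086
Link Q2 2017→Q3 2017:
ΣP(Q3 2017)Q(Q2 2017) = 139×40 + 2123×2 + 3431×6 + 92×19 = 5560 + 4246 + 20586 + 1748 = 32140
ΣP(Q2 2017)Q(Q2 2017) = 136×40 + 2585×2 + 3107×6 + 95×19 = 5440 + 5170 + 18642 + 1805 = 31057
link = 32140/31057 = 1.034871
Chained index = 100 × 0.987086 × 1.034871 = 102.1507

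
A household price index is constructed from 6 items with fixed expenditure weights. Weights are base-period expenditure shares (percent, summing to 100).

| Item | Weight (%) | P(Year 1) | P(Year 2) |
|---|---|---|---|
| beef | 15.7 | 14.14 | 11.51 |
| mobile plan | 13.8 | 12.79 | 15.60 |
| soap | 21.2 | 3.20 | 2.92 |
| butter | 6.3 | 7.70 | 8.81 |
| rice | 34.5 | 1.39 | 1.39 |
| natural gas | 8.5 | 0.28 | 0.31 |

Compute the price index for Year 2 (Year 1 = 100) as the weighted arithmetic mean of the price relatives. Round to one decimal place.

100.1

beef: 15.7 × (11.51/14.14) = 15.7 × 0.814003 = 12.7798
mobile plan: 13.8 × (15.60/12.79) = 13.8 × 1.219703 = 16.8319
soap: 21.2 × (2.92/3.20) = 21.2 × 0.912500 = 19.3450
butter: 6.3 × (8.81/7.70) = 6.3 × 1.144156 = 7.2082
rice: 34.5 × (1.39/1.39) = 34.5 × 1.000000 = 34.5000
natural gas: 8.5 × (0.31/0.28) = 8.5 × 1.107143 = 9.4107
Index = Σ wᵢ·(p₁ᵢ/p₀ᵢ) = 12.7798 + 16.8319 + 19.3450 + 7.2082 + 34.5000 + 9.4107 = 100.0756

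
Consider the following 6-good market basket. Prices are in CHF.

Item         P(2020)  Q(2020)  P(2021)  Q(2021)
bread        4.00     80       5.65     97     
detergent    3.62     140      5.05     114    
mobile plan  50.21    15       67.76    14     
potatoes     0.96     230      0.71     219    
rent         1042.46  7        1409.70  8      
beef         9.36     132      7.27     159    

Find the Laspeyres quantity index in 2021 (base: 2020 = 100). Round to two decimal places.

Laspeyres quantity index uses base-period prices as weights.
ΣP(2020)·Q(2021) = 4.00×97 + 3.62×114 + 50.21×14 + 0.96×219 + 1042.46×8 + 9.36×159 = 388 + 412.68 + 702.94 + 210.24 + 8339.68 + 1488.24 = 11541.78
ΣP(2020)·Q(2020) = 4.00×80 + 3.62×140 + 50.21×15 + 0.96×230 + 1042.46×7 + 9.36×132 = 320 + 506.8 + 753.15 + 220.8 + 7297.22 + 1235.52 = 10333.49
Index = 11541.78 / 10333.49 × 100 = 111.6930

111.69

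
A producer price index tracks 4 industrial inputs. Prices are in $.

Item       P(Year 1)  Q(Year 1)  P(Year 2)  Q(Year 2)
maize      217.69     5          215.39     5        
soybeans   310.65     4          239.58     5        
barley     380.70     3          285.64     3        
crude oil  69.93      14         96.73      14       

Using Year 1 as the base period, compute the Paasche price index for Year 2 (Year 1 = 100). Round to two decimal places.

94.19

Paasche price index uses current-period quantities as weights.
ΣP(Year 2)·Q(Year 2) = 215.39×5 + 239.58×5 + 285.64×3 + 96.73×14 = 1076.95 + 1197.9 + 856.92 + 1354.22 = 4485.99
ΣP(Year 1)·Q(Year 2) = 217.69×5 + 310.65×5 + 380.70×3 + 69.93×14 = 1088.45 + 1553.25 + 1142.1 + 979.02 = 4762.82
Index = 4485.99 / 4762.82 × 100 = 94.1877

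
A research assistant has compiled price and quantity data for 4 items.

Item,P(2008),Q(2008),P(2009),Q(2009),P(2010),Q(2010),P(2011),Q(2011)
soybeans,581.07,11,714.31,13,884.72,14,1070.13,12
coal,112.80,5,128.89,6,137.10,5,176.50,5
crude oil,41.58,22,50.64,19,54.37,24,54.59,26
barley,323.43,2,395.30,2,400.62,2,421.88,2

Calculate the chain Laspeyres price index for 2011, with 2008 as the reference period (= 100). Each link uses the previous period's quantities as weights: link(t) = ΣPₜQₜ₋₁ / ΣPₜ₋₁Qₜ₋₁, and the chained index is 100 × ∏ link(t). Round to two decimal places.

173.85

Link 2008→2009:
ΣP(2009)Q(2008) = 714.31×11 + 128.89×5 + 50.64×22 + 395.30×2 = 7857.41 + 644.45 + 1114.08 + 790.6 = 10406.54
ΣP(2008)Q(2008) = 581.07×11 + 112.80×5 + 41.58×22 + 323.43×2 = 6391.77 + 564 + 914.76 + 646.86 = 8517.39
link = 10406.54/8517.39 = 1.221799
Link 2009→2010:
ΣP(2010)Q(2009) = 884.72×13 + 137.10×6 + 54.37×19 + 400.62×2 = 11501.36 + 822.6 + 1033.03 + 801.24 = 14158.23
ΣP(2009)Q(2009) = 714.31×13 + 128.89×6 + 50.64×19 + 395.30×2 = 9286.03 + 773.34 + 962.16 + 790.6 = 11812.13
link = 14158.23/11812.13 = 1.198618
Link 2010→2011:
ΣP(2011)Q(2010) = 1070.13×14 + 176.50×5 + 54.59×24 + 421.88×2 = 14981.82 + 882.5 + 1310.16 + 843.76 = 18018.24
ΣP(2010)Q(2010) = 884.72×14 + 137.10×5 + 54.37×24 + 400.62×2 = 12386.08 + 685.5 + 1304.88 + 801.24 = 15177.7
link = 18018.24/15177.7 = 1.187152
Chained index = 100 × 1.221799 × 1.198618 × 1.187152 = 173.8549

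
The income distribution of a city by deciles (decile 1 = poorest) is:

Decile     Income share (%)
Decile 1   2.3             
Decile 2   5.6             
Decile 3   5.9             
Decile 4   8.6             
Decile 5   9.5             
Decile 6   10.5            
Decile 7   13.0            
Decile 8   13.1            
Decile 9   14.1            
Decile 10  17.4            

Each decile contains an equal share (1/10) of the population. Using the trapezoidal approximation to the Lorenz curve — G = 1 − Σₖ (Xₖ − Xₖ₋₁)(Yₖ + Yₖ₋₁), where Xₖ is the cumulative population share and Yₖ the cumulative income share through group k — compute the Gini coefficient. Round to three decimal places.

Cumulative income shares Yₖ: 0.0230, 0.0790, 0.1380, 0.2240, 0.3190, 0.4240, 0.5540, 0.6850, 0.8260, 1.0000
Σ (Xₖ−Xₖ₋₁)(Yₖ+Yₖ₋₁) = (1/10)(0.0230+0.0000) + (1/10)(0.0790+0.0230) + (1/10)(0.1380+0.0790) + (1/10)(0.2240+0.1380) + (1/10)(0.3190+0.2240) + (1/10)(0.4240+0.3190) + (1/10)(0.5540+0.4240) + (1/10)(0.6850+0.5540) + (1/10)(0.8260+0.6850) + (1/10)(1.0000+0.8260)
  = 0.0023 + 0.0102 + 0.0217 + 0.0362 + 0.0543 + 0.0743 + 0.0978 + 0.1239 + 0.1511 + 0.1826 = 0.7544
G = 1 − 0.7544 = 0.2456

0.246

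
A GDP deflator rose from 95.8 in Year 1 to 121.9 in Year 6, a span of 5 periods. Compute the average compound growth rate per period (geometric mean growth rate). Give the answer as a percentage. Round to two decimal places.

4.94%

Growth factor = (121.9/95.8)^(1/5) = (1.272443)^(1/5) = 1.049368
Growth rate = 1.049368 − 1 = 0.049368 = 4.9368%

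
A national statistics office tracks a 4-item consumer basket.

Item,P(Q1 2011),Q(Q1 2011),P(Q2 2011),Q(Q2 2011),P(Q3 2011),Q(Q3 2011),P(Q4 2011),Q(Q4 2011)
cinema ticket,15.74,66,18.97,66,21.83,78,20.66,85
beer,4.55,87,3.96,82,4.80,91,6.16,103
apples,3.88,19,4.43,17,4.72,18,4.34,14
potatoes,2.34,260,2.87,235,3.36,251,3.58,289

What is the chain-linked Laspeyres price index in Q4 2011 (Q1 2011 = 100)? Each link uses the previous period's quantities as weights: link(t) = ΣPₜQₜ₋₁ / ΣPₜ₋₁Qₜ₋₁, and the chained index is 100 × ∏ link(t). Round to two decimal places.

136.78

Link Q1 2011→Q2 2011:
ΣP(Q2 2011)Q(Q1 2011) = 18.97×66 + 3.96×87 + 4.43×19 + 2.87×260 = 1252.02 + 344.52 + 84.17 + 746.2 = 2426.91
ΣP(Q1 2011)Q(Q1 2011) = 15.74×66 + 4.55×87 + 3.88×19 + 2.34×260 = 1038.84 + 395.85 + 73.72 + 608.4 = 2116.81
link = 2426.91/2116.81 = 1.146494
Link Q2 2011→Q3 2011:
ΣP(Q3 2011)Q(Q2 2011) = 21.83×66 + 4.80×82 + 4.72×17 + 3.36×235 = 1440.78 + 393.6 + 80.24 + 789.6 = 2704.22
ΣP(Q2 2011)Q(Q2 2011) = 18.97×66 + 3.96×82 + 4.43×17 + 2.87×235 = 1252.02 + 324.72 + 75.31 + 674.45 = 2326.5
link = 2704.22/2326.5 = 1.162355
Link Q3 2011→Q4 2011:
ΣP(Q4 2011)Q(Q3 2011) = 20.66×78 + 6.16×91 + 4.34×18 + 3.58×251 = 1611.48 + 560.56 + 78.12 + 898.58 = 3148.74
ΣP(Q3 2011)Q(Q3 2011) = 21.83×78 + 4.80×91 + 4.72×18 + 3.36×251 = 1702.74 + 436.8 + 84.96 + 843.36 = 3067.86
link = 3148.74/3067.86 = 1.026364
Chained index = 100 × 1.146494 × 1.162355 × 1.026364 = 136.7767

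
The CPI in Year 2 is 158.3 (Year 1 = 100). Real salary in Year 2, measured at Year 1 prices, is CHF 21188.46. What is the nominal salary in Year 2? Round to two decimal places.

33541.33

Nominal = Real × (Index/100) = 21188.46 × (158.3/100)
        = 21188.46 × 1.583 = 33541.3322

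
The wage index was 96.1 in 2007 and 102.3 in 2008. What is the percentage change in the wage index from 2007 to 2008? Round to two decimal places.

6.45%

Change = (102.3 − 96.1) / 96.1 × 100
       = 6.2 / 96.1 × 100 = 6.4516%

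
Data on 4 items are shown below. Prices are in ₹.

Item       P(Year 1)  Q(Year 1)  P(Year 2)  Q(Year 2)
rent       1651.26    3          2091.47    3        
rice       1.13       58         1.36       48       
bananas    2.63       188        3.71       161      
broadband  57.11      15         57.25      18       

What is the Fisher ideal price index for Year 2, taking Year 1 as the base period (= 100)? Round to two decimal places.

Laspeyres component (base-period weights):
ΣP(Year 2)Q(Year 1) = 2091.47×3 + 1.36×58 + 3.71×188 + 57.25×15 = 6274.41 + 78.88 + 697.48 + 858.75 = 7909.52
ΣP(Year 1)Q(Year 1) = 1651.26×3 + 1.13×58 + 2.63×188 + 57.11×15 = 4953.78 + 65.54 + 494.44 + 856.65 = 6370.41
L = 7909.52 / 6370.41 × 100 = 124.1603
Paasche component (current-period weights):
ΣP(Year 2)Q(Year 2) = 2091.47×3 + 1.36×48 + 3.71×161 + 57.25×18 = 6274.41 + 65.28 + 597.31 + 1030.5 = 7967.5
ΣP(Year 1)Q(Year 2) = 1651.26×3 + 1.13×48 + 2.63×161 + 57.11×18 = 4953.78 + 54.24 + 423.43 + 1027.98 = 6459.43
P = 7967.5 / 6459.43 × 100 = 123.3468
Fisher = √(L × P) = √(124.1603 × 123.3468) = 123.7529

123.75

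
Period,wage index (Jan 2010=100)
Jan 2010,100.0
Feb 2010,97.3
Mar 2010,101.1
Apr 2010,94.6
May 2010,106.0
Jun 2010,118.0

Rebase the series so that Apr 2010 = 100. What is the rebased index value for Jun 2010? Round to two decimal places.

Rebased(Jun 2010) = 118.0 / 94.6 × 100 = 124.7357

124.74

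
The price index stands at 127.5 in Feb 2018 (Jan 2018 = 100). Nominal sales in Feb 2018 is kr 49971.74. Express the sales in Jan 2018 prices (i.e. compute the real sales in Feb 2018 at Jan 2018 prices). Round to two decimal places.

39193.52

Real = Nominal ÷ (Index/100) = 49971.74 ÷ (127.5/100)
     = 49971.74 ÷ 1.275 = 39193.5216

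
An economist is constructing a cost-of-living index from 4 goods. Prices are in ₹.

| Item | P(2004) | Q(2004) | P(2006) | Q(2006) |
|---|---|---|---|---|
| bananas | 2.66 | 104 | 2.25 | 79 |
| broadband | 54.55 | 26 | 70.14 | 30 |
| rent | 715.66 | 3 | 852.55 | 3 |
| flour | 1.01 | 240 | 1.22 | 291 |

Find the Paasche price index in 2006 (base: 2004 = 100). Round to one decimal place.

121.2

Paasche price index uses current-period quantities as weights.
ΣP(2006)·Q(2006) = 2.25×79 + 70.14×30 + 852.55×3 + 1.22×291 = 177.75 + 2104.2 + 2557.65 + 355.02 = 5194.62
ΣP(2004)·Q(2006) = 2.66×79 + 54.55×30 + 715.66×3 + 1.01×291 = 210.14 + 1636.5 + 2146.98 + 293.91 = 4287.53
Index = 5194.62 / 4287.53 × 100 = 121.1565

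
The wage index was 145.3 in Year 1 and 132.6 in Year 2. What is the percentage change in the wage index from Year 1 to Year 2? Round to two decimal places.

Change = (132.6 − 145.3) / 145.3 × 100
       = -12.7 / 145.3 × 100 = -8.7405%

-8.74%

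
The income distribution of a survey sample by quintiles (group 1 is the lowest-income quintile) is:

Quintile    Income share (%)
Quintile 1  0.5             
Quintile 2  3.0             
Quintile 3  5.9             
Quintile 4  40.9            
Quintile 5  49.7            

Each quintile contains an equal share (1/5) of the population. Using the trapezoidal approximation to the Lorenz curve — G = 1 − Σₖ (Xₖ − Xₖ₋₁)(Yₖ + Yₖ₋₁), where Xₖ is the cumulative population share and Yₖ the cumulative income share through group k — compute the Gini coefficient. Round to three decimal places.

Cumulative income shares Yₖ: 0.0050, 0.0350, 0.0940, 0.5030, 1.0000
Σ (Xₖ−Xₖ₋₁)(Yₖ+Yₖ₋₁) = (1/5)(0.0050+0.0000) + (1/5)(0.0350+0.0050) + (1/5)(0.0940+0.0350) + (1/5)(0.5030+0.0940) + (1/5)(1.0000+0.5030)
  = 0.0010 + 0.0080 + 0.0258 + 0.1194 + 0.3006 = 0.4548
G = 1 − 0.4548 = 0.5452

0.545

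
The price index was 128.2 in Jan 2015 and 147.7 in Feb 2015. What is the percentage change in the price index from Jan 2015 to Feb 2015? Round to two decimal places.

Change = (147.7 − 128.2) / 128.2 × 100
       = 19.5 / 128.2 × 100 = 15.2106%

15.21%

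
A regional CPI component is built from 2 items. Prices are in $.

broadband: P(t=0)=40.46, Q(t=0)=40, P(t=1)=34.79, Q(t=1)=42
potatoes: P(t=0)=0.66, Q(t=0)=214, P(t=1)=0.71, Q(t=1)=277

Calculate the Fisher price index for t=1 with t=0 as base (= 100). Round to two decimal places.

87.90

Laspeyres component (base-period weights):
ΣP(t=1)Q(t=0) = 34.79×40 + 0.71×214 = 1391.6 + 151.94 = 1543.54
ΣP(t=0)Q(t=0) = 40.46×40 + 0.66×214 = 1618.4 + 141.24 = 1759.64
L = 1543.54 / 1759.64 × 100 = 87.7191
Paasche component (current-period weights):
ΣP(t=1)Q(t=1) = 34.79×42 + 0.71×277 = 1461.18 + 196.67 = 1657.85
ΣP(t=0)Q(t=1) = 40.46×42 + 0.66×277 = 1699.32 + 182.82 = 1882.14
P = 1657.85 / 1882.14 × 100 = 88.0832
Fisher = √(L × P) = √(87.7191 × 88.0832) = 87.9010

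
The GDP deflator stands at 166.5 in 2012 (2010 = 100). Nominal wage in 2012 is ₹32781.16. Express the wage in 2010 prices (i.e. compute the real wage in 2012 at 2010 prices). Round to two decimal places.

19688.38

Real = Nominal ÷ (Index/100) = 32781.16 ÷ (166.5/100)
     = 32781.16 ÷ 1.665 = 19688.3844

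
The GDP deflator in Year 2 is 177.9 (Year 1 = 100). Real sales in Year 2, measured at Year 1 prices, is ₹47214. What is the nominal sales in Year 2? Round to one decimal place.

Nominal = Real × (Index/100) = 47214 × (177.9/100)
        = 47214 × 1.779 = 83993.7060

83993.7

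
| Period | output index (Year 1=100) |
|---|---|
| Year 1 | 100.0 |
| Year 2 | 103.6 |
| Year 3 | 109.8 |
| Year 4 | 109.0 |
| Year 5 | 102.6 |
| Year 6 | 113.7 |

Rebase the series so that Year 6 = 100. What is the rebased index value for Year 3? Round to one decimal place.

Rebased(Year 3) = 109.8 / 113.7 × 100 = 96.5699

96.6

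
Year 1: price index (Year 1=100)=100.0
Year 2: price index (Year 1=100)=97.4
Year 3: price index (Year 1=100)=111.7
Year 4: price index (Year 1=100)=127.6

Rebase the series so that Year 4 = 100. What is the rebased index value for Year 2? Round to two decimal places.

76.33

Rebased(Year 2) = 97.4 / 127.6 × 100 = 76.3323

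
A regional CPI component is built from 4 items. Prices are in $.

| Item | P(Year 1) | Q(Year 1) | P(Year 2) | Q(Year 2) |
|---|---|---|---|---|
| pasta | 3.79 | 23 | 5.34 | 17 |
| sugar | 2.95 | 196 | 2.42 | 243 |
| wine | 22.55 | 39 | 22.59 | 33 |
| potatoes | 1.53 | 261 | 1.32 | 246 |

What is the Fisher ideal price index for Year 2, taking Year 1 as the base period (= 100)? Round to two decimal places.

Laspeyres component (base-period weights):
ΣP(Year 2)Q(Year 1) = 5.34×23 + 2.42×196 + 22.59×39 + 1.32×261 = 122.82 + 474.32 + 881.01 + 344.52 = 1822.67
ΣP(Year 1)Q(Year 1) = 3.79×23 + 2.95×196 + 22.55×39 + 1.53×261 = 87.17 + 578.2 + 879.45 + 399.33 = 1944.15
L = 1822.67 / 1944.15 × 100 = 93.7515
Paasche component (current-period weights):
ΣP(Year 2)Q(Year 2) = 5.34×17 + 2.42×243 + 22.59×33 + 1.32×246 = 90.78 + 588.06 + 745.47 + 324.72 = 1749.03
ΣP(Year 1)Q(Year 2) = 3.79×17 + 2.95×243 + 22.55×33 + 1.53×246 = 64.43 + 716.85 + 744.15 + 376.38 = 1901.81
P = 1749.03 / 1901.81 × 100 = 91.9666
Fisher = √(L × P) = √(93.7515 × 91.9666) = 92.8548

92.85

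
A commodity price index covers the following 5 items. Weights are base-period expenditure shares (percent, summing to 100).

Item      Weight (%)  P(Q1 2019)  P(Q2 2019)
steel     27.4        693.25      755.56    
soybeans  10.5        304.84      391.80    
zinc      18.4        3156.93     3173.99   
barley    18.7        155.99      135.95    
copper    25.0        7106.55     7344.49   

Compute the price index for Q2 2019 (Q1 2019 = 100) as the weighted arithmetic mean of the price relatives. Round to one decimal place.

steel: 27.4 × (755.56/693.25) = 27.4 × 1.089881 = 29.8627
soybeans: 10.5 × (391.80/304.84) = 10.5 × 1.285264 = 13.4953
zinc: 18.4 × (3173.99/3156.93) = 18.4 × 1.005404 = 18.4994
barley: 18.7 × (135.95/155.99) = 18.7 × 0.871530 = 16.2976
copper: 25.0 × (7344.49/7106.55) = 25.0 × 1.033482 = 25.8370
Index = Σ wᵢ·(p₁ᵢ/p₀ᵢ) = 29.8627 + 13.4953 + 18.4994 + 16.2976 + 25.8370 = 103.9921

104.0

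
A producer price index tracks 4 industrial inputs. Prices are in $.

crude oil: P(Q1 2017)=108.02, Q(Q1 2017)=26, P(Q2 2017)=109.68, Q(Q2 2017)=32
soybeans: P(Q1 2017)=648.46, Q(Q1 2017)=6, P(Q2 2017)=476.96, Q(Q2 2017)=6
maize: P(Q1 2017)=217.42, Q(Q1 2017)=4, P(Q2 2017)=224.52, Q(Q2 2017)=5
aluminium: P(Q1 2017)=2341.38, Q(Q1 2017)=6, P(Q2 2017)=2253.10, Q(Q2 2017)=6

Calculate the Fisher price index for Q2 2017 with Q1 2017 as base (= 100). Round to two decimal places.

93.29

Laspeyres component (base-period weights):
ΣP(Q2 2017)Q(Q1 2017) = 109.68×26 + 476.96×6 + 224.52×4 + 2253.10×6 = 2851.68 + 2861.76 + 898.08 + 13518.6 = 20130.12
ΣP(Q1 2017)Q(Q1 2017) = 108.02×26 + 648.46×6 + 217.42×4 + 2341.38×6 = 2808.52 + 3890.76 + 869.68 + 14048.28 = 21617.24
L = 20130.12 / 21617.24 × 100 = 93.1207
Paasche component (current-period weights):
ΣP(Q2 2017)Q(Q2 2017) = 109.68×32 + 476.96×6 + 224.52×5 + 2253.10×6 = 3509.76 + 2861.76 + 1122.6 + 13518.6 = 21012.72
ΣP(Q1 2017)Q(Q2 2017) = 108.02×32 + 648.46×6 + 217.42×5 + 2341.38×6 = 3456.64 + 3890.76 + 1087.1 + 14048.28 = 22482.78
P = 21012.72 / 22482.78 × 100 = 93.4614
Fisher = √(L × P) = √(93.1207 × 93.4614) = 93.2909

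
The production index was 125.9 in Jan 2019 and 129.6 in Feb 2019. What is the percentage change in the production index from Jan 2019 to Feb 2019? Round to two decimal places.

Change = (129.6 − 125.9) / 125.9 × 100
       = 3.7 / 125.9 × 100 = 2.9388%

2.94%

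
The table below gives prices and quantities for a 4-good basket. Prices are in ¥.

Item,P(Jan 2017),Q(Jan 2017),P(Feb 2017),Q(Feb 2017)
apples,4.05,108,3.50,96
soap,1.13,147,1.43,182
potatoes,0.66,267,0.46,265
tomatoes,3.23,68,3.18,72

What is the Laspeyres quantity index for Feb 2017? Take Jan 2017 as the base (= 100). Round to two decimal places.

100.26

Laspeyres quantity index uses base-period prices as weights.
ΣP(Jan 2017)·Q(Feb 2017) = 4.05×96 + 1.13×182 + 0.66×265 + 3.23×72 = 388.8 + 205.66 + 174.9 + 232.56 = 1001.92
ΣP(Jan 2017)·Q(Jan 2017) = 4.05×108 + 1.13×147 + 0.66×267 + 3.23×68 = 437.4 + 166.11 + 176.22 + 219.64 = 999.37
Index = 1001.92 / 999.37 × 100 = 100.2552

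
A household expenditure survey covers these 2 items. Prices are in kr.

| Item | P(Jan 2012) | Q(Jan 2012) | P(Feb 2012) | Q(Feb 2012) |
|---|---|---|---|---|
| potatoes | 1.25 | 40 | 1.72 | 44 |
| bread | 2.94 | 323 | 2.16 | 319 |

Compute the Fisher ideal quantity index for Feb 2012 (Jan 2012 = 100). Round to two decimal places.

Laspeyres component (base-period weights):
ΣP(Jan 2012)Q(Feb 2012) = 1.25×44 + 2.94×319 = 55 + 937.86 = 992.86
ΣP(Jan 2012)Q(Jan 2012) = 1.25×40 + 2.94×323 = 50 + 949.62 = 999.62
L = 992.86 / 999.62 × 100 = 99.3237
Paasche component (current-period weights):
ΣP(Feb 2012)Q(Feb 2012) = 1.72×44 + 2.16×319 = 75.68 + 689.04 = 764.72
ΣP(Feb 2012)Q(Jan 2012) = 1.72×40 + 2.16×323 = 68.8 + 697.68 = 766.48
P = 764.72 / 766.48 × 100 = 99.7704
Fisher = √(L × P) = √(99.3237 × 99.7704) = 99.5468

99.55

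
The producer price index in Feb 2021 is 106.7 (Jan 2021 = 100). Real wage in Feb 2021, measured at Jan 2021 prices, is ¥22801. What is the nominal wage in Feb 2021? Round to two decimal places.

Nominal = Real × (Index/100) = 22801 × (106.7/100)
        = 22801 × 1.067 = 24328.6670

24328.67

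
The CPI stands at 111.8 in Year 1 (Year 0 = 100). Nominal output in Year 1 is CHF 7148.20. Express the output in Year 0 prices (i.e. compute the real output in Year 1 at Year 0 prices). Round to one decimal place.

6393.7

Real = Nominal ÷ (Index/100) = 7148.20 ÷ (111.8/100)
     = 7148.20 ÷ 1.118 = 6393.7388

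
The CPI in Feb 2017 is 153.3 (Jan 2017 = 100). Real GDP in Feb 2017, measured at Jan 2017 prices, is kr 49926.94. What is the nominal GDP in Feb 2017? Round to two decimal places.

Nominal = Real × (Index/100) = 49926.94 × (153.3/100)
        = 49926.94 × 1.533 = 76537.9990

76538.00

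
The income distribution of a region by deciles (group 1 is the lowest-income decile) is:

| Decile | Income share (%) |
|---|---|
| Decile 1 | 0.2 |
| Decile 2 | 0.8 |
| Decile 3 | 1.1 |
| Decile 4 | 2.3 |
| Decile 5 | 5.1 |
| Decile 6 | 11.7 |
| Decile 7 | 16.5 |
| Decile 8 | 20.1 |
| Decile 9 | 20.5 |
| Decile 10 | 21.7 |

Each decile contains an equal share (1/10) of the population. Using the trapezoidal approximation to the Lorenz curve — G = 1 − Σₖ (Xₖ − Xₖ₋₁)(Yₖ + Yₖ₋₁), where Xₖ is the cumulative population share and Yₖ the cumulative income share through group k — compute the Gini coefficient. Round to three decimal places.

Cumulative income shares Yₖ: 0.0020, 0.0100, 0.0210, 0.0440, 0.0950, 0.2120, 0.3770, 0.5780, 0.7830, 1.0000
Σ (Xₖ−Xₖ₋₁)(Yₖ+Yₖ₋₁) = (1/10)(0.0020+0.0000) + (1/10)(0.0100+0.0020) + (1/10)(0.0210+0.0100) + (1/10)(0.0440+0.0210) + (1/10)(0.0950+0.0440) + (1/10)(0.2120+0.0950) + (1/10)(0.3770+0.2120) + (1/10)(0.5780+0.3770) + (1/10)(0.7830+0.5780) + (1/10)(1.0000+0.7830)
  = 0.0002 + 0.0012 + 0.0031 + 0.0065 + 0.0139 + 0.0307 + 0.0589 + 0.0955 + 0.1361 + 0.1783 = 0.5244
G = 1 − 0.5244 = 0.4756

0.476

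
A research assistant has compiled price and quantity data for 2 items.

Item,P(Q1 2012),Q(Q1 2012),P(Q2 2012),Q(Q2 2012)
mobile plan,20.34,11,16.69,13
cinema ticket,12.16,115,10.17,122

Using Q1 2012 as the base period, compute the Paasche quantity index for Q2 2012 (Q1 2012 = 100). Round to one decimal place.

107.7

Paasche quantity index uses current-period prices as weights.
ΣP(Q2 2012)·Q(Q2 2012) = 16.69×13 + 10.17×122 = 216.97 + 1240.74 = 1457.71
ΣP(Q2 2012)·Q(Q1 2012) = 16.69×11 + 10.17×115 = 183.59 + 1169.55 = 1353.14
Index = 1457.71 / 1353.14 × 100 = 107.7280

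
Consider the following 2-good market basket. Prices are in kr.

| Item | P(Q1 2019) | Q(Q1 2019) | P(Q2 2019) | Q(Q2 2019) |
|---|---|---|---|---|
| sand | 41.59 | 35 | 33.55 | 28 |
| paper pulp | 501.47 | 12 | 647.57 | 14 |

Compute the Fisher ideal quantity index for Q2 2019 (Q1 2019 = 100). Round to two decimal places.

Laspeyres component (base-period weights):
ΣP(Q1 2019)Q(Q2 2019) = 41.59×28 + 501.47×14 = 1164.52 + 7020.58 = 8185.1
ΣP(Q1 2019)Q(Q1 2019) = 41.59×35 + 501.47×12 = 1455.65 + 6017.64 = 7473.29
L = 8185.1 / 7473.29 × 100 = 109.5247
Paasche component (current-period weights):
ΣP(Q2 2019)Q(Q2 2019) = 33.55×28 + 647.57×14 = 939.4 + 9065.98 = 10005.38
ΣP(Q2 2019)Q(Q1 2019) = 33.55×35 + 647.57×12 = 1174.25 + 7770.84 = 8945.09
P = 10005.38 / 8945.09 × 100 = 111.8533
Fisher = √(L × P) = √(109.5247 × 111.8533) = 110.6829

110.68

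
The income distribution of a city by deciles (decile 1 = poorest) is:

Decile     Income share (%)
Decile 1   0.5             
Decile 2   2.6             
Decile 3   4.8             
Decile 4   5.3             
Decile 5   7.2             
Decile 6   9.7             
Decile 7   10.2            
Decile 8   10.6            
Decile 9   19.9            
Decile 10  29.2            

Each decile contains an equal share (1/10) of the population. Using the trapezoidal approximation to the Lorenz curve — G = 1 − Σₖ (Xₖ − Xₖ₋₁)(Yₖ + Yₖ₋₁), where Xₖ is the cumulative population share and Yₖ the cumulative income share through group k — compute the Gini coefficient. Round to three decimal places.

0.426

Cumulative income shares Yₖ: 0.0050, 0.0310, 0.0790, 0.1320, 0.2040, 0.3010, 0.4030, 0.5090, 0.7080, 1.0000
Σ (Xₖ−Xₖ₋₁)(Yₖ+Yₖ₋₁) = (1/10)(0.0050+0.0000) + (1/10)(0.0310+0.0050) + (1/10)(0.0790+0.0310) + (1/10)(0.1320+0.0790) + (1/10)(0.2040+0.1320) + (1/10)(0.3010+0.2040) + (1/10)(0.4030+0.3010) + (1/10)(0.5090+0.4030) + (1/10)(0.7080+0.5090) + (1/10)(1.0000+0.7080)
  = 0.0005 + 0.0036 + 0.0110 + 0.0211 + 0.0336 + 0.0505 + 0.0704 + 0.0912 + 0.1217 + 0.1708 = 0.5744
G = 1 − 0.5744 = 0.4256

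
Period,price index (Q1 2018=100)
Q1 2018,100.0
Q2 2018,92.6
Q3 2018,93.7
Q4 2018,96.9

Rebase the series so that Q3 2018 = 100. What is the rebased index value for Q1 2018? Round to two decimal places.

Rebased(Q1 2018) = 100.0 / 93.7 × 100 = 106.7236

106.72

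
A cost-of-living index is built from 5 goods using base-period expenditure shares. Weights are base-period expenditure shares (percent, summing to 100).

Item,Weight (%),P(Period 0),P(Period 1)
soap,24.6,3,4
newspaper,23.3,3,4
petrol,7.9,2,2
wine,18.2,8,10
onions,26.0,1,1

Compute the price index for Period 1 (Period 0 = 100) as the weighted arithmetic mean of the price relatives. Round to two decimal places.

120.52

soap: 24.6 × (4/3) = 24.6 × 1.333333 = 32.8000
newspaper: 23.3 × (4/3) = 23.3 × 1.333333 = 31.0667
petrol: 7.9 × (2/2) = 7.9 × 1.000000 = 7.9000
wine: 18.2 × (10/8) = 18.2 × 1.250000 = 22.7500
onions: 26.0 × (1/1) = 26.0 × 1.000000 = 26.0000
Index = Σ wᵢ·(p₁ᵢ/p₀ᵢ) = 32.8000 + 31.0667 + 7.9000 + 22.7500 + 26.0000 = 120.5167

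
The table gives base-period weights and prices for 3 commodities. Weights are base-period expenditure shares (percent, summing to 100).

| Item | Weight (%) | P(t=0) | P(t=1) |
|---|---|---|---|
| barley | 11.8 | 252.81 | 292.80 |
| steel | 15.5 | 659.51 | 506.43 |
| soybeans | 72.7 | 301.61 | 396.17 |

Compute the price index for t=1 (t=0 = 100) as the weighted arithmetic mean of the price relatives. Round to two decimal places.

barley: 11.8 × (292.80/252.81) = 11.8 × 1.158182 = 13.6665
steel: 15.5 × (506.43/659.51) = 15.5 × 0.767888 = 11.9023
soybeans: 72.7 × (396.17/301.61) = 72.7 × 1.313517 = 95.4927
Index = Σ wᵢ·(p₁ᵢ/p₀ᵢ) = 13.6665 + 11.9023 + 95.4927 = 121.0615

121.06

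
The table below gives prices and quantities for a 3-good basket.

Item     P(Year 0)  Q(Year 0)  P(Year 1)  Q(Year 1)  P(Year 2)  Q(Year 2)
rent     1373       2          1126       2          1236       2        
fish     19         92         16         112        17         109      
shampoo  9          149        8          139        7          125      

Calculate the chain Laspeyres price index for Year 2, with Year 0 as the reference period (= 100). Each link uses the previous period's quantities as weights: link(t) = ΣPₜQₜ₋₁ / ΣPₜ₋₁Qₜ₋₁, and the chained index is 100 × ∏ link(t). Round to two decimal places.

Link Year 0→Year 1:
ΣP(Year 1)Q(Year 0) = 1126×2 + 16×92 + 8×149 = 2252 + 1472 + 1192 = 4916
ΣP(Year 0)Q(Year 0) = 1373×2 + 19×92 + 9×149 = 2746 + 1748 + 1341 = 5835
link = 4916/5835 = 0.842502
Link Year 1→Year 2:
ΣP(Year 2)Q(Year 1) = 1236×2 + 17×112 + 7×139 = 2472 + 1904 + 973 = 5349
ΣP(Year 1)Q(Year 1) = 1126×2 + 16×112 + 8×139 = 2252 + 1792 + 1112 = 5156
link = 5349/5156 = 1.037432
Chained index = 100 × 0.842502 × 1.037432 = 87.4039

87.40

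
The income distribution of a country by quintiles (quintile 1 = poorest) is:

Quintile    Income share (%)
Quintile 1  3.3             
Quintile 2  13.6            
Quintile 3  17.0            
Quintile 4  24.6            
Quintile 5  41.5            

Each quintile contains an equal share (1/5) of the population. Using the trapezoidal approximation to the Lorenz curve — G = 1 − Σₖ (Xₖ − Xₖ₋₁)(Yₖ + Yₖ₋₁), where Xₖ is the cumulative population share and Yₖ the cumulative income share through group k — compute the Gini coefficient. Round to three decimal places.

0.350

Cumulative income shares Yₖ: 0.0330, 0.1690, 0.3390, 0.5850, 1.0000
Σ (Xₖ−Xₖ₋₁)(Yₖ+Yₖ₋₁) = (1/5)(0.0330+0.0000) + (1/5)(0.1690+0.0330) + (1/5)(0.3390+0.1690) + (1/5)(0.5850+0.3390) + (1/5)(1.0000+0.5850)
  = 0.0066 + 0.0404 + 0.1016 + 0.1848 + 0.3170 = 0.6504
G = 1 − 0.6504 = 0.3496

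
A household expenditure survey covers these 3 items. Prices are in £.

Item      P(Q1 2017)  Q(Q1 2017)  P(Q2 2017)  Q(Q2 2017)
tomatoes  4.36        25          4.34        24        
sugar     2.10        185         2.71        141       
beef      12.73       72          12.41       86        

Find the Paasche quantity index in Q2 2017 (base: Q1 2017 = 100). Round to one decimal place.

Paasche quantity index uses current-period prices as weights.
ΣP(Q2 2017)·Q(Q2 2017) = 4.34×24 + 2.71×141 + 12.41×86 = 104.16 + 382.11 + 1067.26 = 1553.53
ΣP(Q2 2017)·Q(Q1 2017) = 4.34×25 + 2.71×185 + 12.41×72 = 108.5 + 501.35 + 893.52 = 1503.37
Index = 1553.53 / 1503.37 × 100 = 103.3365

103.3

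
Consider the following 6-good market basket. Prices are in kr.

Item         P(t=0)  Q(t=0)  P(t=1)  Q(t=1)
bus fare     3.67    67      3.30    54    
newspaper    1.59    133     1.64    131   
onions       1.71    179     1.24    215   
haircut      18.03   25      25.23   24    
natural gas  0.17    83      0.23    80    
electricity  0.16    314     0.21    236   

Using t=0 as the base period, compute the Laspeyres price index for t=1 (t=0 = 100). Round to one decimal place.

107.7

Laspeyres price index uses base-period quantities as weights.
ΣP(t=1)·Q(t=0) = 3.30×67 + 1.64×133 + 1.24×179 + 25.23×25 + 0.23×83 + 0.21×314 = 221.1 + 218.12 + 221.96 + 630.75 + 19.09 + 65.94 = 1376.96
ΣP(t=0)·Q(t=0) = 3.67×67 + 1.59×133 + 1.71×179 + 18.03×25 + 0.17×83 + 0.16×314 = 245.89 + 211.47 + 306.09 + 450.75 + 14.11 + 50.24 = 1278.55
Index = 1376.96 / 1278.55 × 100 = 107.6970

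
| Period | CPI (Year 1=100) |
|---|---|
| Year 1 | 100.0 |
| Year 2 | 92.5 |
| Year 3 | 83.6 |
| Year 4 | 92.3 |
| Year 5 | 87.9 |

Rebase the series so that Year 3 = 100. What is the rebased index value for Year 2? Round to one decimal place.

110.6

Rebased(Year 2) = 92.5 / 83.6 × 100 = 110.6459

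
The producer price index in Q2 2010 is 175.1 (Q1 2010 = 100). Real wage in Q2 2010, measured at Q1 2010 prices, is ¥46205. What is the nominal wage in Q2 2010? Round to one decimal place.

80905.0

Nominal = Real × (Index/100) = 46205 × (175.1/100)
        = 46205 × 1.751 = 80904.9550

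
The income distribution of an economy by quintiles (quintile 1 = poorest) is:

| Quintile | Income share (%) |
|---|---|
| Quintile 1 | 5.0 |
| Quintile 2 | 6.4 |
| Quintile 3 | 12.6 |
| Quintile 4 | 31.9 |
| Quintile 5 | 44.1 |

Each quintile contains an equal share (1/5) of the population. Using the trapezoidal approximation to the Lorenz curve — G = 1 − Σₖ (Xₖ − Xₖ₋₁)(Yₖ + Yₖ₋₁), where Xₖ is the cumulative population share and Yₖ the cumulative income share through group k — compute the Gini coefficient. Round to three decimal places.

Cumulative income shares Yₖ: 0.0500, 0.1140, 0.2400, 0.5590, 1.0000
Σ (Xₖ−Xₖ₋₁)(Yₖ+Yₖ₋₁) = (1/5)(0.0500+0.0000) + (1/5)(0.1140+0.0500) + (1/5)(0.2400+0.1140) + (1/5)(0.5590+0.2400) + (1/5)(1.0000+0.5590)
  = 0.0100 + 0.0328 + 0.0708 + 0.1598 + 0.3118 = 0.5852
G = 1 − 0.5852 = 0.4148

0.415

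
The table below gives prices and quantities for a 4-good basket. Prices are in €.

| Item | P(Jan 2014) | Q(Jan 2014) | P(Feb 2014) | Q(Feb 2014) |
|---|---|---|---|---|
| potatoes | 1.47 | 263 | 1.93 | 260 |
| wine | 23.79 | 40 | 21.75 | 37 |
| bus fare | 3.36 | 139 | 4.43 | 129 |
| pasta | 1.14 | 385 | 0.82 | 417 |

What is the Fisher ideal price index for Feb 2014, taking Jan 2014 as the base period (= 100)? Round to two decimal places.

Laspeyres component (base-period weights):
ΣP(Feb 2014)Q(Jan 2014) = 1.93×263 + 21.75×40 + 4.43×139 + 0.82×385 = 507.59 + 870 + 615.77 + 315.7 = 2309.06
ΣP(Jan 2014)Q(Jan 2014) = 1.47×263 + 23.79×40 + 3.36×139 + 1.14×385 = 386.61 + 951.6 + 467.04 + 438.9 = 2244.15
L = 2309.06 / 2244.15 × 100 = 102.8924
Paasche component (current-period weights):
ΣP(Feb 2014)Q(Feb 2014) = 1.93×260 + 21.75×37 + 4.43×129 + 0.82×417 = 501.8 + 804.75 + 571.47 + 341.94 = 2219.96
ΣP(Jan 2014)Q(Feb 2014) = 1.47×260 + 23.79×37 + 3.36×129 + 1.14×417 = 382.2 + 880.23 + 433.44 + 475.38 = 2171.25
P = 2219.96 / 2171.25 × 100 = 102.2434
Fisher = √(L × P) = √(102.8924 × 102.2434) = 102.5674

102.57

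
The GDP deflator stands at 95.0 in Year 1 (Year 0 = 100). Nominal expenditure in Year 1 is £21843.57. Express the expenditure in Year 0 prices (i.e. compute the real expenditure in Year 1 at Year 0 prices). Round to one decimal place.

22993.2

Real = Nominal ÷ (Index/100) = 21843.57 ÷ (95.0/100)
     = 21843.57 ÷ 0.950 = 22993.2316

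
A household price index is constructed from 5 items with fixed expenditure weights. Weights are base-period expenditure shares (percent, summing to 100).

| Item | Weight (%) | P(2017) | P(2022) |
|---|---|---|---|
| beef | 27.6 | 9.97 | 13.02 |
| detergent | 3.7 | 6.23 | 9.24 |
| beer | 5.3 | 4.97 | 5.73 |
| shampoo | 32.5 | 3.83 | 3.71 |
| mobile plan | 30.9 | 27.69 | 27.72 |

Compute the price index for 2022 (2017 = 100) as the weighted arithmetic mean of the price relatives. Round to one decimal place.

110.1

beef: 27.6 × (13.02/9.97) = 27.6 × 1.305918 = 36.0433
detergent: 3.7 × (9.24/6.23) = 3.7 × 1.483146 = 5.4876
beer: 5.3 × (5.73/4.97) = 5.3 × 1.152918 = 6.1105
shampoo: 32.5 × (3.71/3.83) = 32.5 × 0.968668 = 31.4817
mobile plan: 30.9 × (27.72/27.69) = 30.9 × 1.001083 = 30.9335
Index = Σ wᵢ·(p₁ᵢ/p₀ᵢ) = 36.0433 + 5.4876 + 6.1105 + 31.4817 + 30.9335 = 110.0566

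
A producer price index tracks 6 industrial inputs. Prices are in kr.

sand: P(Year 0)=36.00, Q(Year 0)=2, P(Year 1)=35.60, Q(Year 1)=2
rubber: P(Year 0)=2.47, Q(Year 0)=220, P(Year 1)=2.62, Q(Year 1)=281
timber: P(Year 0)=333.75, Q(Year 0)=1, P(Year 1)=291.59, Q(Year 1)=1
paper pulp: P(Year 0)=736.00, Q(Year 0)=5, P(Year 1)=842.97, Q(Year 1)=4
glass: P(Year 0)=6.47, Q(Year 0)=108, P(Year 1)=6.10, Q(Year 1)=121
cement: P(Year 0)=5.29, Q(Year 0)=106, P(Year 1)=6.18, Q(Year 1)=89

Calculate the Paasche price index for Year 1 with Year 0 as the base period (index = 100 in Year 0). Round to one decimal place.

108.7

Paasche price index uses current-period quantities as weights.
ΣP(Year 1)·Q(Year 1) = 35.60×2 + 2.62×281 + 291.59×1 + 842.97×4 + 6.10×121 + 6.18×89 = 71.2 + 736.22 + 291.59 + 3371.88 + 738.1 + 550.02 = 5759.01
ΣP(Year 0)·Q(Year 1) = 36.00×2 + 2.47×281 + 333.75×1 + 736.00×4 + 6.47×121 + 5.29×89 = 72 + 694.07 + 333.75 + 2944 + 782.87 + 470.81 = 5297.5
Index = 5759.01 / 5297.5 × 100 = 108.7118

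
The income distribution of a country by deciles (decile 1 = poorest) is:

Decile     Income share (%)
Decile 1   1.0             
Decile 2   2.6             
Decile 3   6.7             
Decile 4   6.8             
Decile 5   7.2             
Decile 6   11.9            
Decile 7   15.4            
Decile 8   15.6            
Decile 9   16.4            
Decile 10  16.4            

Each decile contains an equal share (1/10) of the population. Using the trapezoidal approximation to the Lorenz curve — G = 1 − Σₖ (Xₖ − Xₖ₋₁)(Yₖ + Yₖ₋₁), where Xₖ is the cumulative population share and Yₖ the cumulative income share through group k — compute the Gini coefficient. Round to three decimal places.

0.310

Cumulative income shares Yₖ: 0.0100, 0.0360, 0.1030, 0.1710, 0.2430, 0.3620, 0.5160, 0.6720, 0.8360, 1.0000
Σ (Xₖ−Xₖ₋₁)(Yₖ+Yₖ₋₁) = (1/10)(0.0100+0.0000) + (1/10)(0.0360+0.0100) + (1/10)(0.1030+0.0360) + (1/10)(0.1710+0.1030) + (1/10)(0.2430+0.1710) + (1/10)(0.3620+0.2430) + (1/10)(0.5160+0.3620) + (1/10)(0.6720+0.5160) + (1/10)(0.8360+0.6720) + (1/10)(1.0000+0.8360)
  = 0.0010 + 0.0046 + 0.0139 + 0.0274 + 0.0414 + 0.0605 + 0.0878 + 0.1188 + 0.1508 + 0.1836 = 0.6898
G = 1 − 0.6898 = 0.3102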